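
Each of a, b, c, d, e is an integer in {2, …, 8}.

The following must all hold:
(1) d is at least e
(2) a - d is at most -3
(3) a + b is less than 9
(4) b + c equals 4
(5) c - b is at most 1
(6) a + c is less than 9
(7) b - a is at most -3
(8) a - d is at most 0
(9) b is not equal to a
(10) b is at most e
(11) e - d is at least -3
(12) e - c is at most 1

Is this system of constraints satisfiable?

Unsatisfiable

Constraints 2, 5, 7, 11, and 12 give d − a ≥ 3, a − b ≥ 3, b − c ≥ -1, c − e ≥ -1, e − d ≥ -3.
Adding all 5 inequalities: the left sides telescope to 0, and the right sides sum to 3 + 3 + (-1) + (-1) + (-3) = 1. So 0 ≥ 1, which is false.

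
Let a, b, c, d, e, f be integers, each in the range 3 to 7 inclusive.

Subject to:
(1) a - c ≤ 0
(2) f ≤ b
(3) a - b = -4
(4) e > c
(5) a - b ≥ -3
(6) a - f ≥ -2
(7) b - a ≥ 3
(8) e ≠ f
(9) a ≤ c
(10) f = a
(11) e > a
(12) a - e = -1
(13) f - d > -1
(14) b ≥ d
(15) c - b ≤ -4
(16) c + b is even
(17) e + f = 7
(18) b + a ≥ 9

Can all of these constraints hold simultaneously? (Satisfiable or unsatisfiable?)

Constraints 1, 5, and 15 give c − a ≥ 0, a − b ≥ -3, b − c ≥ 4.
Adding all 3 inequalities: the left sides telescope to 0, and the right sides sum to 0 + (-3) + 4 = 1. So 0 ≥ 1, which is false.

Unsatisfiable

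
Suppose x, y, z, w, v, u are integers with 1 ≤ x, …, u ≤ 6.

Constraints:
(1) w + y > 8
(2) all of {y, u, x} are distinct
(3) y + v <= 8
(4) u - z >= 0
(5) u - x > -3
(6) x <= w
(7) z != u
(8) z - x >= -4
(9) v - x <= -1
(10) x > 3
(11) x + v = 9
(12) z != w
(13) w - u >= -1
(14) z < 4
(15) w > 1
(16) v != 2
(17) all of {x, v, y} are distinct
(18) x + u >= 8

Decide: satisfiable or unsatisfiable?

Satisfiable

Take x = 6, y = 4, z = 3, w = 6, v = 3, u = 5. Then constraint 1: w + y = 10; constraint 3: y + v = 7; constraint 4: u - z = 2, and every other listed constraint is also met.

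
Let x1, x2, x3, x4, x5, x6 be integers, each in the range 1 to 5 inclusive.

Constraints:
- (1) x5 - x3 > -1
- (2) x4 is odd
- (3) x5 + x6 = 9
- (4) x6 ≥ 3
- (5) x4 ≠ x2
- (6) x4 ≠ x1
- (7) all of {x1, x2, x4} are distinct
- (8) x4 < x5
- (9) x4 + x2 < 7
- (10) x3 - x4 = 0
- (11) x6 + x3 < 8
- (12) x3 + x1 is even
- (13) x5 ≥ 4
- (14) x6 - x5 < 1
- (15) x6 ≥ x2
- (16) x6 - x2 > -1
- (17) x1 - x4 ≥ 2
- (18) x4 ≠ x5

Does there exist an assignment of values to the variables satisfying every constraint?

Take x1 = 5, x2 = 2, x3 = 3, x4 = 3, x5 = 5, x6 = 4. Then constraint 1: x5 - x3 = 2; constraint 3: x5 + x6 = 9; constraint 9: x4 + x2 = 5, and every other listed constraint is also met.

Satisfiable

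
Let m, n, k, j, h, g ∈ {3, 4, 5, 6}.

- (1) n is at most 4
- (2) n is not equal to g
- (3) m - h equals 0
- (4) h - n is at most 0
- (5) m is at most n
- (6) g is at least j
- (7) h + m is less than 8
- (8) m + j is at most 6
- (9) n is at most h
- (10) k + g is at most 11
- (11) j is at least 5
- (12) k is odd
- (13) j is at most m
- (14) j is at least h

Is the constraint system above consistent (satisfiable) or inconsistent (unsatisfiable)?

From constraints 11 and 13: m ≥ j and j ≥ 5, so m ≥ 5. From constraints 1 and 5: m ≤ n and n ≤ 4, so m ≤ 4. But 4 < 5, so no value of m works.

Unsatisfiable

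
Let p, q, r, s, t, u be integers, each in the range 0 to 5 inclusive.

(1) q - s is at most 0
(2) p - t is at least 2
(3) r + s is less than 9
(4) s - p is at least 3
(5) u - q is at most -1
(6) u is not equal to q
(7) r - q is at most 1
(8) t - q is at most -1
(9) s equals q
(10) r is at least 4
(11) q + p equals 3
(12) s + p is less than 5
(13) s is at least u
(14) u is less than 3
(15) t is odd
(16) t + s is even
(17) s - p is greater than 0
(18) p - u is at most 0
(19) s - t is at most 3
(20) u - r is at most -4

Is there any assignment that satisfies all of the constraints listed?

Unsatisfiable

Constraints 1, 2, 7, 18, 19, and 20 give t − s ≥ -3, s − q ≥ 0, q − r ≥ -1, r − u ≥ 4, u − p ≥ 0, p − t ≥ 2.
Adding all 6 inequalities: the left sides telescope to 0, and the right sides sum to (-3) + 0 + (-1) + 4 + 0 + 2 = 2. So 0 ≥ 2, which is false.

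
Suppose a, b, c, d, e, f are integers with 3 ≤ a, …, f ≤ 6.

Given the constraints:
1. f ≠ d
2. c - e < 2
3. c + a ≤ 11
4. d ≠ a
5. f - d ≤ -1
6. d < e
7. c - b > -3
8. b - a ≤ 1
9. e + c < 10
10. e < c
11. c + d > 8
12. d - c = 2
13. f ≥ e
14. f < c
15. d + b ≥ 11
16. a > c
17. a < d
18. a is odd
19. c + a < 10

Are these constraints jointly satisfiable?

Unsatisfiable

Constraints 6, 13, 14, 16, and 17 give c < a, a < d, d < e, e ≤ f, f < c. Chaining: c < a < d < e ≤ f < c, which forces c < c — impossible.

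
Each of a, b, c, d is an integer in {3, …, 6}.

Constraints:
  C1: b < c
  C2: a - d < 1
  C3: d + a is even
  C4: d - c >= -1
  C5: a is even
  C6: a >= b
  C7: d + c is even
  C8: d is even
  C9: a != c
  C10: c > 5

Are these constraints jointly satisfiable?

Satisfiable

Setting (a, b, c, d) = (4, 3, 6, 6) satisfies everything: constraint 2: a - d = -2; constraint 3: d + a = 10 is even; constraint 4: d - c = 0, and the others follow.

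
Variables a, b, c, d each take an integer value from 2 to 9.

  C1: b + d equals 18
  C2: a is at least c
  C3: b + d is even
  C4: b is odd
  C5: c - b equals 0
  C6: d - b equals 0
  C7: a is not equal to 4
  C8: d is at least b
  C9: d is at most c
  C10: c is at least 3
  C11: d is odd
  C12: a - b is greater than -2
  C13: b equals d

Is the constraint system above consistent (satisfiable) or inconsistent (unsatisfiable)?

Setting (a, b, c, d) = (9, 9, 9, 9) satisfies everything: constraint 1: b + d = 18; constraint 5: c - b = 0, and the others follow.

Satisfiable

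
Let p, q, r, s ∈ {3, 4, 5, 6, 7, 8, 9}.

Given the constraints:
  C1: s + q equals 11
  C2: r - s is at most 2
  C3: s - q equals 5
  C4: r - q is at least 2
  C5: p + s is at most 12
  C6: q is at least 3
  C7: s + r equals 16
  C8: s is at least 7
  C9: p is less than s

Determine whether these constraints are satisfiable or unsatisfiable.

Satisfiable

The assignment p = 4, q = 3, r = 8, s = 8 works:
  constraint 1 holds since s + q = 11.
  constraint 2 holds since r - s = 0.
The rest check out directly.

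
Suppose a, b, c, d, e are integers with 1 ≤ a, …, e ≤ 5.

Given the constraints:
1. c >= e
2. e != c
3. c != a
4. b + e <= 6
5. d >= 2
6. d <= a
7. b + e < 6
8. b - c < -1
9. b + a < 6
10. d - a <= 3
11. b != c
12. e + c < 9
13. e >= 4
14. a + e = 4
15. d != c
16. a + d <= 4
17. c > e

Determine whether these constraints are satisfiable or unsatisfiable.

Unsatisfiable

From constraints 5 and 6: a ≥ d ≥ 2. From constraint 13: e ≥ 4. Hence a + e ≥ 6. But constraint 14 requires a + e = 4, and 4 < 6. Contradiction.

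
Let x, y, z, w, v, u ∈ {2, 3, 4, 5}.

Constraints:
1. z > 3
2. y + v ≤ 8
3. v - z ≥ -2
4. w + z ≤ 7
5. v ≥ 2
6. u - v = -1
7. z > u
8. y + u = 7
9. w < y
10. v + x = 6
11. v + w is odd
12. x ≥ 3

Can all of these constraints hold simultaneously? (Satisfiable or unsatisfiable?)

Satisfiable

The assignment x = 3, y = 5, z = 4, w = 2, v = 3, u = 2 works:
  constraint 2 holds since y + v = 8.
  constraint 3 holds since v - z = -1.
  constraint 4 holds since w + z = 6.
The rest check out directly.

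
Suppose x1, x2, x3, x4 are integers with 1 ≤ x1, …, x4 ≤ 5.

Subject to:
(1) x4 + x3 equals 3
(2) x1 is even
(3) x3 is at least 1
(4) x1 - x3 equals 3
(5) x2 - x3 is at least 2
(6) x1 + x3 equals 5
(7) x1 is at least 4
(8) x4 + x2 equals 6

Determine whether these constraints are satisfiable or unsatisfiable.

Satisfiable

One satisfying assignment is x1 = 4, x2 = 4, x3 = 1, x4 = 2.
For the less obvious constraints — constraint 1: x4 + x3 = 3; constraint 4: x1 - x3 = 3 — and the others hold by inspection.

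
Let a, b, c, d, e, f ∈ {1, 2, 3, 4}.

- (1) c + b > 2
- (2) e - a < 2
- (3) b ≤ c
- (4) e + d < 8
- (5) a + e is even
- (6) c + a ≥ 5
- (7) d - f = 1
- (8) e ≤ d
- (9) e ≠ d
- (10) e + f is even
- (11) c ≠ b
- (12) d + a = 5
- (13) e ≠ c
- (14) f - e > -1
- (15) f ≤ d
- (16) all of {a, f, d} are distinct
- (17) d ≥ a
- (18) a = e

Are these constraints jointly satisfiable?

Try a = 1, b = 1, c = 4, d = 4, e = 1, f = 3.
Check constraint 1: c + b = 5; constraint 2: e - a = 0; constraint 4: e + d = 5. The remaining constraints are straightforward to verify.

Satisfiable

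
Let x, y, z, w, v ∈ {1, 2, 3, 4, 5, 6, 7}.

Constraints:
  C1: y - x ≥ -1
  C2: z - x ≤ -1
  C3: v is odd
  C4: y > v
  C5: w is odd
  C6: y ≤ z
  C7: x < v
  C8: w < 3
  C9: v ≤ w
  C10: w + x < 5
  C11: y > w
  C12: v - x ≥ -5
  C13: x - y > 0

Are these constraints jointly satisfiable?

Constraints 4, 7, and 13 give y < x, x < v, v < y. Chaining: y < x < v < y, which forces y < y — impossible.

Unsatisfiable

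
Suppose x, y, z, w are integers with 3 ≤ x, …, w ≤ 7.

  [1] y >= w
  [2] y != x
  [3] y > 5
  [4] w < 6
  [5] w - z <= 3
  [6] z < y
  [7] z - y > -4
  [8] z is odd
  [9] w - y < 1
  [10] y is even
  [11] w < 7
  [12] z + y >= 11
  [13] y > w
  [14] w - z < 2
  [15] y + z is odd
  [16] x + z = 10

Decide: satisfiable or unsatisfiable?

Satisfiable

The assignment x = 5, y = 6, z = 5, w = 5 works:
  constraint 5 holds since w - z = 0.
  constraint 7 holds since z - y = -1.
  constraint 9 holds since w - y = -1.
The rest check out directly.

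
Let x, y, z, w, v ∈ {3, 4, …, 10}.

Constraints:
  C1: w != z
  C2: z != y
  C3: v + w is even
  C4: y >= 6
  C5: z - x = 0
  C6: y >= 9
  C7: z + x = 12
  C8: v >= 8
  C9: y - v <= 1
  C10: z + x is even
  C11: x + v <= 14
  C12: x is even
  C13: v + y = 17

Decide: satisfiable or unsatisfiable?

Satisfiable

Take x = 6, y = 9, z = 6, w = 4, v = 8. Then constraint 5: z - x = 0; constraint 7: z + x = 12, and every other listed constraint is also met.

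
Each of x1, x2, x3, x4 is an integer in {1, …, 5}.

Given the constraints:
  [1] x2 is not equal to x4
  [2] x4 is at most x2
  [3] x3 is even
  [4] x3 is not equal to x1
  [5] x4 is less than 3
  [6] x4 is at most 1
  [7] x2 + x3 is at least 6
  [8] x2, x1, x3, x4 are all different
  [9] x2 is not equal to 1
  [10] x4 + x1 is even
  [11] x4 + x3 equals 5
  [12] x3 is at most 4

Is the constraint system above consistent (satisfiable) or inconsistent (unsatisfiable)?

Satisfiable

The assignment x1 = 3, x2 = 5, x3 = 4, x4 = 1 works:
  constraint 7 holds since x2 + x3 = 9.
  constraint 11 holds since x4 + x3 = 5.
The rest check out directly.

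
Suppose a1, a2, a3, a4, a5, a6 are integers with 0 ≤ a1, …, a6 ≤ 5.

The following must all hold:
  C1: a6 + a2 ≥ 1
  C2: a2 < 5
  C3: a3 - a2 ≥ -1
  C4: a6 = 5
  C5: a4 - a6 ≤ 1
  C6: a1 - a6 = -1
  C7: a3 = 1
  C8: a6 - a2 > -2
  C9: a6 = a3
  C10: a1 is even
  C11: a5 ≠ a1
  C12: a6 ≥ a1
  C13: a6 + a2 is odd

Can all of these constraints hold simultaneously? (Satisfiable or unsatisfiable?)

Unsatisfiable

Constraint 4 fixes a6 = 5 and constraint 7 fixes a3 = 1, but constraint 9 requires a6 = a3. Since 5 ≠ 1, contradiction.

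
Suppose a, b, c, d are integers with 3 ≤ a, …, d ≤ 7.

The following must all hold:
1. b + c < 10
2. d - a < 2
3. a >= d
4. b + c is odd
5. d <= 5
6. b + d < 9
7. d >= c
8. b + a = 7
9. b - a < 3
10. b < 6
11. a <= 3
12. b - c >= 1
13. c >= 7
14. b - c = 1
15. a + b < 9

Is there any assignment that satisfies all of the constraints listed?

Unsatisfiable

From constraints 7 and 13: d ≥ c and c ≥ 7, so d ≥ 7. From constraints 3 and 11: d ≤ a and a ≤ 3, so d ≤ 3. But 3 < 7, so no value of d works.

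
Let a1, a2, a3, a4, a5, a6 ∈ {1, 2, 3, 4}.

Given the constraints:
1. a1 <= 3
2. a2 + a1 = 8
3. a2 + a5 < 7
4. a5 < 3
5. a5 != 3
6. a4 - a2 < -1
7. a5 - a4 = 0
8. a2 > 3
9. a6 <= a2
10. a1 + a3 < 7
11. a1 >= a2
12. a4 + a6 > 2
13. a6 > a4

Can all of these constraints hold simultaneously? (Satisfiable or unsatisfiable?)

Unsatisfiable

From constraint 8: a2 ≥ 4. From constraints 1 and 11: a2 ≤ a1 and a1 ≤ 3, so a2 ≤ 3. But 3 < 4, so no value of a2 works.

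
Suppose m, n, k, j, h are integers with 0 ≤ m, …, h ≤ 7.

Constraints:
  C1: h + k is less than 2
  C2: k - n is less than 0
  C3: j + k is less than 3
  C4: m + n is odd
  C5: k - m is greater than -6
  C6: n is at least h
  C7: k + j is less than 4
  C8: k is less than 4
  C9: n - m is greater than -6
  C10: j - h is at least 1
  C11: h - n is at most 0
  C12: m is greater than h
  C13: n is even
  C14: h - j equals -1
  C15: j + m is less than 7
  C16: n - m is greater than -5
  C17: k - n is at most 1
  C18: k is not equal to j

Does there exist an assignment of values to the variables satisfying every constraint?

Satisfiable

One satisfying assignment is m = 5, n = 2, k = 0, j = 1, h = 0.
For the less obvious constraints — constraint 1: h + k = 0; constraint 2: k - n = -2 — and the others hold by inspection.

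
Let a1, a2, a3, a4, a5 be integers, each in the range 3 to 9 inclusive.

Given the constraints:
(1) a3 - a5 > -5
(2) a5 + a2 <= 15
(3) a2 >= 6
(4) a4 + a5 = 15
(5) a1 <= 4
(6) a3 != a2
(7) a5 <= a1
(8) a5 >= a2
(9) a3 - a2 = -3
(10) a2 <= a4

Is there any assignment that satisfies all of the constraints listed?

Unsatisfiable

From constraints 3 and 8: a5 ≥ a2 and a2 ≥ 6, so a5 ≥ 6. From constraints 5 and 7: a5 ≤ a1 and a1 ≤ 4, so a5 ≤ 4. But 4 < 6, so no value of a5 works.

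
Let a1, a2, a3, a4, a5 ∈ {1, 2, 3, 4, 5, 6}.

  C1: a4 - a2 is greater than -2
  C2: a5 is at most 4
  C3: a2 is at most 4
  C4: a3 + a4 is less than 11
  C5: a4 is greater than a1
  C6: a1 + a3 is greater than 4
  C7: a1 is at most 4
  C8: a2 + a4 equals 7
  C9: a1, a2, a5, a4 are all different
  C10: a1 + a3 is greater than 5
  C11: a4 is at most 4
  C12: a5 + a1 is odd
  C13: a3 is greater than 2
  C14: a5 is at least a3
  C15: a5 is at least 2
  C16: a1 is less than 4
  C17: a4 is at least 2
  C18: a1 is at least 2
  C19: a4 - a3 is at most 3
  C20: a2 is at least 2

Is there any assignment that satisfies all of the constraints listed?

Unsatisfiable

Constraints 2, 3, 7, 11, 15, 17, 18, and 20 confine each of a1, a2, a5, a4 to the 3 values {2, …, 4}.
Constraint 9 requires all 4 of them to be distinct, but only 3 values are available — impossible by the pigeonhole principle.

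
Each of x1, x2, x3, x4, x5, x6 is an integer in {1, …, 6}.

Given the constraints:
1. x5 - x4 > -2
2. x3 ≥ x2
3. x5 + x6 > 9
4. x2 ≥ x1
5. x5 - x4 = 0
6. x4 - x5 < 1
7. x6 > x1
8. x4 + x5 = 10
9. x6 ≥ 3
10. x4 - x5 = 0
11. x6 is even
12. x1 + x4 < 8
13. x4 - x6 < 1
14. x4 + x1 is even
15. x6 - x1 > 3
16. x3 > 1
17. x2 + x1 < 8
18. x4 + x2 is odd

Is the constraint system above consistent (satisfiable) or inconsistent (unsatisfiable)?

Satisfiable

One satisfying assignment is x1 = 1, x2 = 4, x3 = 5, x4 = 5, x5 = 5, x6 = 6.
For the less obvious constraints — constraint 1: x5 - x4 = 0; constraint 3: x5 + x6 = 11; constraint 5: x5 - x4 = 0 — and the others hold by inspection.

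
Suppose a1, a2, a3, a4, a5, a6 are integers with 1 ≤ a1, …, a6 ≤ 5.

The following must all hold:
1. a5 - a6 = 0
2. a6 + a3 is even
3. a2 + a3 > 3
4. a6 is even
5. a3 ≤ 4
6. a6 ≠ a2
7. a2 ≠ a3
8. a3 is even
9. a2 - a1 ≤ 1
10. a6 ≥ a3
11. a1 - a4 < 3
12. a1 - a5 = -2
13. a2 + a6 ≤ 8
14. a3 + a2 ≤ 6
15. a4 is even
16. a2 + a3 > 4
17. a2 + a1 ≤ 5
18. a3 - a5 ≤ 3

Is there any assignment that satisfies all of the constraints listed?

The assignment a1 = 2, a2 = 2, a3 = 4, a4 = 2, a5 = 4, a6 = 4 works:
  constraint 1 holds since a5 - a6 = 0.
  constraint 3 holds since a2 + a3 = 6.
The rest check out directly.

Satisfiable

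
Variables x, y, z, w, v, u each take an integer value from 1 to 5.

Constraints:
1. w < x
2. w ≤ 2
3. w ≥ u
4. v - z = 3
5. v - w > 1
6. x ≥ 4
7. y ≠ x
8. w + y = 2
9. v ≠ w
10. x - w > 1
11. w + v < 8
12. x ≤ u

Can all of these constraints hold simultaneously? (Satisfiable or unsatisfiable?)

From constraints 6 and 12: u ≥ x and x ≥ 4, so u ≥ 4. From constraints 2 and 3: u ≤ w and w ≤ 2, so u ≤ 2. But 2 < 4, so no value of u works.

Unsatisfiable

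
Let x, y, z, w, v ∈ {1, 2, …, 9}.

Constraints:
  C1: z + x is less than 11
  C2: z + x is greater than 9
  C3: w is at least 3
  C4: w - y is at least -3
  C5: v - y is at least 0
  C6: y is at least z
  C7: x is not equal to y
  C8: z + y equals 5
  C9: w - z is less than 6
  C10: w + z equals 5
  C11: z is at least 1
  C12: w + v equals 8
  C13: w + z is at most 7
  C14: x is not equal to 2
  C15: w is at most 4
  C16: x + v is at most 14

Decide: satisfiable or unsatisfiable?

Satisfiable

Setting (x, y, z, w, v) = (9, 4, 1, 4, 4) satisfies everything: constraint 1: z + x = 10; constraint 2: z + x = 10; constraint 4: w - y = 0, and the others follow.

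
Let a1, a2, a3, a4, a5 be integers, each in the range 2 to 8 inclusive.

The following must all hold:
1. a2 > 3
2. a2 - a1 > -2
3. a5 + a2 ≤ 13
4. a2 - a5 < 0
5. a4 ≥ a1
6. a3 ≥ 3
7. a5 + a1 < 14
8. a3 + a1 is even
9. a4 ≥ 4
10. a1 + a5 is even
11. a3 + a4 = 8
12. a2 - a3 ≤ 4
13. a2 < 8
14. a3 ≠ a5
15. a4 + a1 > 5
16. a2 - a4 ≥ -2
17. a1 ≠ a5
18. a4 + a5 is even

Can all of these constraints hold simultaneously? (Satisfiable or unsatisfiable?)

One satisfying assignment is a1 = 4, a2 = 5, a3 = 4, a4 = 4, a5 = 8.
For the less obvious constraints — constraint 2: a2 - a1 = 1; constraint 3: a5 + a2 = 13; constraint 4: a2 - a5 = -3 — and the others hold by inspection.

Satisfiable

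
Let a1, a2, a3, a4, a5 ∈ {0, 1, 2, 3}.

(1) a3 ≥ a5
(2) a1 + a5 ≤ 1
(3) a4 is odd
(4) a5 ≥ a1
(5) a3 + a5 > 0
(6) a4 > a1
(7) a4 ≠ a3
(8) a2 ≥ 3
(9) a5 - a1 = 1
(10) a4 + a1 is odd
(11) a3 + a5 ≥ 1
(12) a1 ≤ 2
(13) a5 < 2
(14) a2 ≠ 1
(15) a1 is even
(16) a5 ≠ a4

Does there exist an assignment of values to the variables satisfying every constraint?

Setting (a1, a2, a3, a4, a5) = (0, 3, 2, 3, 1) satisfies everything: constraint 2: a1 + a5 = 1; constraint 5: a3 + a5 = 3, and the others follow.

Satisfiable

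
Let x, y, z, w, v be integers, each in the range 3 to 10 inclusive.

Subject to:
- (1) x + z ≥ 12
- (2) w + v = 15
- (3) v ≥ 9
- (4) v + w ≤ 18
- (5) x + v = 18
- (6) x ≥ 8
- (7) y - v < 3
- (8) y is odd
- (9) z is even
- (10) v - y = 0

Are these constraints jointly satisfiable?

Satisfiable

Setting (x, y, z, w, v) = (9, 9, 4, 6, 9) satisfies everything: constraint 1: x + z = 13; constraint 2: w + v = 15; constraint 4: v + w = 15, and the others follow.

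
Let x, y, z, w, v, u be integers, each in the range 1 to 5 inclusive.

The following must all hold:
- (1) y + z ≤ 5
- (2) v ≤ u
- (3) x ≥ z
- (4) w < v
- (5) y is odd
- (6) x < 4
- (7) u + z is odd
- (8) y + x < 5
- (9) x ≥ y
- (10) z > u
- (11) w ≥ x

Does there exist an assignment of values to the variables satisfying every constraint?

Unsatisfiable

Constraints 2, 3, 4, 10, and 11 give w < v, v ≤ u, u < z, z ≤ x, x ≤ w. Chaining: w < v ≤ u < z ≤ x ≤ w, which forces w < w — impossible.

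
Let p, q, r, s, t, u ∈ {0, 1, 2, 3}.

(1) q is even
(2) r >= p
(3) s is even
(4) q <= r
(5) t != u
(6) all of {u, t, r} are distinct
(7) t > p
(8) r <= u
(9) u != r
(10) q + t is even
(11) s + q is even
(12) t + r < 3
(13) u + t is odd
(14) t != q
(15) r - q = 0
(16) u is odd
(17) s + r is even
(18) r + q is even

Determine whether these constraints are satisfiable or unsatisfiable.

Try p = 0, q = 0, r = 0, s = 2, t = 2, u = 3.
Check constraint 6: values 3, 2, 0 are distinct; constraint 12: t + r = 2; constraint 15: r - q = 0. The remaining constraints are straightforward to verify.

Satisfiable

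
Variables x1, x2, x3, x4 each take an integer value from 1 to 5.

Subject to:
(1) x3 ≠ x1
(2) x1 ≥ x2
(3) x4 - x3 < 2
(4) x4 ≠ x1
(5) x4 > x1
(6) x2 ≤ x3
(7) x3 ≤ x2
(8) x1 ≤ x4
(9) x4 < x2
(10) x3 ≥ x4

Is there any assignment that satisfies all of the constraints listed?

Unsatisfiable

Constraints 2, 5, and 9 give x1 < x4, x4 < x2, x2 ≤ x1. Chaining: x1 < x4 < x2 ≤ x1, which forces x1 < x1 — impossible.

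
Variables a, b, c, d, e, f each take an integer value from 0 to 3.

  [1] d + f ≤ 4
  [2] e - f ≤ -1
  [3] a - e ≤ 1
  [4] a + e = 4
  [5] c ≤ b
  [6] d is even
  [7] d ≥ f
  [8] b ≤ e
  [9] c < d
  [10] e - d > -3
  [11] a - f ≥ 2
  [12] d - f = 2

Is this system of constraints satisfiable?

Unsatisfiable

Constraints 2, 3, and 11 give e − a ≥ -1, a − f ≥ 2, f − e ≥ 1.
Adding all 3 inequalities: the left sides telescope to 0, and the right sides sum to (-1) + 2 + 1 = 2. So 0 ≥ 2, which is false.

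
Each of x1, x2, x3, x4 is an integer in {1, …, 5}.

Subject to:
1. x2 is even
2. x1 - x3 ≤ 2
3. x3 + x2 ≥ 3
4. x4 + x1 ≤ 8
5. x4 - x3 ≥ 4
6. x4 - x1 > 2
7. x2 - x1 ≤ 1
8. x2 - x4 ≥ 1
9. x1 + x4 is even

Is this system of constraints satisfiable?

Unsatisfiable

Constraints 2, 5, 7, and 8 give x3 − x1 ≥ -2, x1 − x2 ≥ -1, x2 − x4 ≥ 1, x4 − x3 ≥ 4.
Adding all 4 inequalities: the left sides telescope to 0, and the right sides sum to (-2) + (-1) + 1 + 4 = 2. So 0 ≥ 2, which is false.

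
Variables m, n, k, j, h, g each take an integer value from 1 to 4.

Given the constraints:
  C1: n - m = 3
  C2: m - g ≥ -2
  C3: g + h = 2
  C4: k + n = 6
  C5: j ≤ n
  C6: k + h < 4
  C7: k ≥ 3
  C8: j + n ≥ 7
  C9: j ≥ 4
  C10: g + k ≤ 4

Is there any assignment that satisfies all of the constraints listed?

Unsatisfiable

From constraint 7: k ≥ 3. From constraints 5 and 9: n ≥ j ≥ 4. Hence k + n ≥ 7. But constraint 4 requires k + n = 6, and 6 < 7. Contradiction.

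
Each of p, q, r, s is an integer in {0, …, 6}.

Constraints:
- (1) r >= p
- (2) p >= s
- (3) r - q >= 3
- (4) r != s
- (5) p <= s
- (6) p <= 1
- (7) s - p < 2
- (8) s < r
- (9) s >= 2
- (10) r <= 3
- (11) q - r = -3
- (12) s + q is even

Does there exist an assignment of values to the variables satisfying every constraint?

Unsatisfiable

From constraints 2 and 9: p ≥ s and s ≥ 2, so p ≥ 2. From constraint 6: p ≤ 1. But 1 < 2, so no value of p works.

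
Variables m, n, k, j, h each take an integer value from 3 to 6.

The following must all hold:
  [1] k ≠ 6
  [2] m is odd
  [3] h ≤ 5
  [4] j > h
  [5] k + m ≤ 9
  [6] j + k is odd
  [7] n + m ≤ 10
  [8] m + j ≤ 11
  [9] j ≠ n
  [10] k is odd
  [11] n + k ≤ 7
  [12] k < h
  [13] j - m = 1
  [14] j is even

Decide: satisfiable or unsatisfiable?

Setting (m, n, k, j, h) = (5, 4, 3, 6, 4) satisfies everything: constraint 5: k + m = 8; constraint 7: n + m = 9; constraint 8: m + j = 11, and the others follow.

Satisfiable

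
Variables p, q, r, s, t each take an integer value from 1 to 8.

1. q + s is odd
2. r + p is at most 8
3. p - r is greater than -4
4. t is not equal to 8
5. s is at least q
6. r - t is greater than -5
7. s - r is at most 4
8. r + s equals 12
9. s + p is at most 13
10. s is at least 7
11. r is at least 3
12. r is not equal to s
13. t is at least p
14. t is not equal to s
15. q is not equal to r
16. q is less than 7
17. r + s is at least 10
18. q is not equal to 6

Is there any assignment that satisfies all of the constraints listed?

Satisfiable

One satisfying assignment is p = 3, q = 1, r = 4, s = 8, t = 7.
For the less obvious constraints — constraint 2: r + p = 7; constraint 3: p - r = -1 — and the others hold by inspection.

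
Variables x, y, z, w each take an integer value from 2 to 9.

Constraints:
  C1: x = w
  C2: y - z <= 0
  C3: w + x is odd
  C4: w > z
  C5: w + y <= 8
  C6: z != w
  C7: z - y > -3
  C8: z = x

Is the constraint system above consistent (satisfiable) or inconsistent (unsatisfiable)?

From constraints 1 and 8, z = x = w, so z = w. But constraint 6 says z ≠ w. Contradiction.

Unsatisfiable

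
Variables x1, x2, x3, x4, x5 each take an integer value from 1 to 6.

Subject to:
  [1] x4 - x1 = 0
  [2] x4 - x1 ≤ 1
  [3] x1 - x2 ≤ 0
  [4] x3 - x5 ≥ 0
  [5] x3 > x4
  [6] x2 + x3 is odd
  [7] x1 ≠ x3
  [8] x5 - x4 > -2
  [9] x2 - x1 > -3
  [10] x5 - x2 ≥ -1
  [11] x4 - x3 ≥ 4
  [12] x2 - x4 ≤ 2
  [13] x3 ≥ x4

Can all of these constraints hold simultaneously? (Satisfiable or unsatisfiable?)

Unsatisfiable

Constraints 2, 3, 4, 10, and 11 give x3 − x5 ≥ 0, x5 − x2 ≥ -1, x2 − x1 ≥ 0, x1 − x4 ≥ -1, x4 − x3 ≥ 4.
Adding all 5 inequalities: the left sides telescope to 0, and the right sides sum to 0 + (-1) + 0 + (-1) + 4 = 2. So 0 ≥ 2, which is false.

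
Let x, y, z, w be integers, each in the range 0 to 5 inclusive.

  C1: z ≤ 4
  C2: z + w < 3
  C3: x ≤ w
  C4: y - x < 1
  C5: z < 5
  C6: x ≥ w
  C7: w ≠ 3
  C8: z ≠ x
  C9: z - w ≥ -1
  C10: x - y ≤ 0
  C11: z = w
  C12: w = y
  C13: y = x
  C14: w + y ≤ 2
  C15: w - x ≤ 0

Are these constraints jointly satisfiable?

Unsatisfiable

From constraints 11, 12, and 13, z = w = y = x, so z = x. But constraint 8 says z ≠ x. Contradiction.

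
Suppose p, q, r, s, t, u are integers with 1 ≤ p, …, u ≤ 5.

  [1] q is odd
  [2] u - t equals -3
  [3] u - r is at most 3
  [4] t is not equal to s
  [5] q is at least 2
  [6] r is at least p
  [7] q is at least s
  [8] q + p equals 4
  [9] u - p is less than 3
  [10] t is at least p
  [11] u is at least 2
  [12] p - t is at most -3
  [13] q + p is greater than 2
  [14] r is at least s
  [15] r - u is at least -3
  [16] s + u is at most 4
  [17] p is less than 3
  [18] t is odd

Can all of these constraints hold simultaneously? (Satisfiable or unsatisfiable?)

Satisfiable

One satisfying assignment is p = 1, q = 3, r = 2, s = 1, t = 5, u = 2.
For the less obvious constraints — constraint 2: u - t = -3; constraint 3: u - r = 0; constraint 8: q + p = 4 — and the others hold by inspection.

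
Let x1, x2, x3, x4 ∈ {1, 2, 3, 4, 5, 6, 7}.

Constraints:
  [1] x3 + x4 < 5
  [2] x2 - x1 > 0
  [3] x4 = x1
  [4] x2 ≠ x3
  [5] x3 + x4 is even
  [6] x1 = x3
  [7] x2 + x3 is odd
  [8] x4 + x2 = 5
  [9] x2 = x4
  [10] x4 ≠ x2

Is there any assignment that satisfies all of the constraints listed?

From constraints 3, 6, and 9, x2 = x4 = x1 = x3, so x2 = x3. But constraint 4 says x2 ≠ x3. Contradiction.

Unsatisfiable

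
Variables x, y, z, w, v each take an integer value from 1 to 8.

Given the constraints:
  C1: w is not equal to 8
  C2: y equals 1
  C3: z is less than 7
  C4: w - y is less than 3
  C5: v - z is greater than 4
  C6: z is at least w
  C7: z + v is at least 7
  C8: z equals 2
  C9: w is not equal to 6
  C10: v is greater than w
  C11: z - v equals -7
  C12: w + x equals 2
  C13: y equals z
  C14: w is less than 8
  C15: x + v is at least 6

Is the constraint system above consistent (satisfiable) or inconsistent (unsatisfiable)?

Unsatisfiable

Constraint 2 fixes y = 1 and constraint 8 fixes z = 2, but constraint 13 requires y = z. Since 1 ≠ 2, contradiction.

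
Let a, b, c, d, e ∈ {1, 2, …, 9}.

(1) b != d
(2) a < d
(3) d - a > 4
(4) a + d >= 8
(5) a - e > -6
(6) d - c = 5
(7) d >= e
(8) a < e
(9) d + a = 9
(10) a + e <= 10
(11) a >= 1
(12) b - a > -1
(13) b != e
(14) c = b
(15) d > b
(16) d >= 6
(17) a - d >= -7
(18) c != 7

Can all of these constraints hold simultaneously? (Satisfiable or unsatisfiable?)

Satisfiable

Setting (a, b, c, d, e) = (2, 2, 2, 7, 7) satisfies everything: constraint 3: d - a = 5; constraint 4: a + d = 9; constraint 5: a - e = -5, and the others follow.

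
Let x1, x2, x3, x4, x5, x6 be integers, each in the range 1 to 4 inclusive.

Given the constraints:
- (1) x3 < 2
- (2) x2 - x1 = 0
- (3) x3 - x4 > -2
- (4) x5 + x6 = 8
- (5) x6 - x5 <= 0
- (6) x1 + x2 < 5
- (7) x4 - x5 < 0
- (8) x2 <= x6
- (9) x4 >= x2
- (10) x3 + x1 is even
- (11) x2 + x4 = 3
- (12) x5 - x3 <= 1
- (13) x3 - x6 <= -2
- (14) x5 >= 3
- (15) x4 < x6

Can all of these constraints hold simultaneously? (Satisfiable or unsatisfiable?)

Constraints 5, 12, and 13 give x3 − x5 ≥ -1, x5 − x6 ≥ 0, x6 − x3 ≥ 2.
Adding all 3 inequalities: the left sides telescope to 0, and the right sides sum to (-1) + 0 + 2 = 1. So 0 ≥ 1, which is false.

Unsatisfiable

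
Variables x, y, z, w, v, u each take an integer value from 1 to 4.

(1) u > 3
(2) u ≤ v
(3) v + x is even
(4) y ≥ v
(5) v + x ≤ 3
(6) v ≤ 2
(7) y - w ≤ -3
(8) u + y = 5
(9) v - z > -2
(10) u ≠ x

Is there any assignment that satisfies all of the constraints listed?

From constraint 1: u ≥ 4. From constraints 2 and 6: u ≤ v and v ≤ 2, so u ≤ 2. But 2 < 4, so no value of u works.

Unsatisfiable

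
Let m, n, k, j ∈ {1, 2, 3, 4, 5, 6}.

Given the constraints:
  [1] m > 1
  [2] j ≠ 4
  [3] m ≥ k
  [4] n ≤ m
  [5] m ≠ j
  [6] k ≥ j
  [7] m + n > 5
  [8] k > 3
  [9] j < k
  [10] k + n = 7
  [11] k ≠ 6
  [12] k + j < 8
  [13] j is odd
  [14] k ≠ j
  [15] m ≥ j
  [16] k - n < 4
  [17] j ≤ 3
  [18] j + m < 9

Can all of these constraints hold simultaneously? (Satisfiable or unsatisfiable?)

Setting (m, n, k, j) = (6, 2, 5, 1) satisfies everything: constraint 7: m + n = 8; constraint 10: k + n = 7; constraint 12: k + j = 6, and the others follow.

Satisfiable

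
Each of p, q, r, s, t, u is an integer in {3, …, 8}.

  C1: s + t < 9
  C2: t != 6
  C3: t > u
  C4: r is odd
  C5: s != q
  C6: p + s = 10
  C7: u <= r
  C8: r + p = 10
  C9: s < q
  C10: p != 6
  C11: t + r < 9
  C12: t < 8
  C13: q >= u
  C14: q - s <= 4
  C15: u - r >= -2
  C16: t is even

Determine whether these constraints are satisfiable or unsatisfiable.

Satisfiable

The assignment p = 7, q = 4, r = 3, s = 3, t = 4, u = 3 works:
  constraint 1 holds since s + t = 7.
  constraint 6 holds since p + s = 10.
The rest check out directly.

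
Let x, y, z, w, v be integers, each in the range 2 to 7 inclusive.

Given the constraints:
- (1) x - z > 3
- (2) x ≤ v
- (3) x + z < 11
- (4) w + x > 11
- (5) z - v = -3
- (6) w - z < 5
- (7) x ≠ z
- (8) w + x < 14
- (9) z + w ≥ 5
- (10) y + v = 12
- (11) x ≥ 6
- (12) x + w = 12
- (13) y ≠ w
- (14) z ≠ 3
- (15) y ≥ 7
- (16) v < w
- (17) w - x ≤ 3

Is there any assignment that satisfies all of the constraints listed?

From constraint 15: y ≥ 7. From constraints 2 and 11: v ≥ x ≥ 6. Hence y + v ≥ 13. But constraint 10 requires y + v = 12, and 12 < 13. Contradiction.

Unsatisfiable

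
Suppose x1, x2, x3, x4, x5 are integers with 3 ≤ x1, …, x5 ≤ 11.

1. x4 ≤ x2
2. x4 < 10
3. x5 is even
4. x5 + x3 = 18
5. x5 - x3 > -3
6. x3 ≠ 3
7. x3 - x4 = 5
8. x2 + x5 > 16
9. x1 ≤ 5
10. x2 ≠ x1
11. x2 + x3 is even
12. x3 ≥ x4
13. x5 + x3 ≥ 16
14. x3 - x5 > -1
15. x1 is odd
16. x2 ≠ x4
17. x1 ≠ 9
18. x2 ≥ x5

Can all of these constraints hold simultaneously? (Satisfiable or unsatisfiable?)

Setting (x1, x2, x3, x4, x5) = (3, 10, 10, 5, 8) satisfies everything: constraint 4: x5 + x3 = 18; constraint 5: x5 - x3 = -2, and the others follow.

Satisfiable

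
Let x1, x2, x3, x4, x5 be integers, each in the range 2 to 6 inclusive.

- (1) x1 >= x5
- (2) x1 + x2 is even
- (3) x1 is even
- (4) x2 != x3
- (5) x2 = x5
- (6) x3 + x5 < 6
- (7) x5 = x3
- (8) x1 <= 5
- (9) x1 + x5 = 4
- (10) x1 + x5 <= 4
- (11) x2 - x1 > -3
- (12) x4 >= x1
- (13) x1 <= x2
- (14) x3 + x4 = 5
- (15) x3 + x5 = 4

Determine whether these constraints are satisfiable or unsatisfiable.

Unsatisfiable

From constraints 5 and 7, x2 = x5 = x3, so x2 = x3. But constraint 4 says x2 ≠ x3. Contradiction.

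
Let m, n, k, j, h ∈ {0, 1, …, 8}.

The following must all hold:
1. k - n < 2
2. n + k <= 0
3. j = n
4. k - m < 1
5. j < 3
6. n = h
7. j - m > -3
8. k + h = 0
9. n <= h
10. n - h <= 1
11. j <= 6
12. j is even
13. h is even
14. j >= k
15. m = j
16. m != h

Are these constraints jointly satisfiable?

Unsatisfiable

From constraints 3, 6, and 15, m = j = n = h, so m = h. But constraint 16 says m ≠ h. Contradiction.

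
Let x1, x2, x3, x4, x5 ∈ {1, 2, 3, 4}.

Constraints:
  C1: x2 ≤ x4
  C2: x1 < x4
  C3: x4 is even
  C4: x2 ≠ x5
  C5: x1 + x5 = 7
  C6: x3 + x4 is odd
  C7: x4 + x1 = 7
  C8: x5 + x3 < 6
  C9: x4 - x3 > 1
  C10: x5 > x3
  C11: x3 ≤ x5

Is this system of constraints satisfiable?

Setting (x1, x2, x3, x4, x5) = (3, 3, 1, 4, 4) satisfies everything: constraint 5: x1 + x5 = 7; constraint 7: x4 + x1 = 7; constraint 8: x5 + x3 = 5, and the others follow.

Satisfiable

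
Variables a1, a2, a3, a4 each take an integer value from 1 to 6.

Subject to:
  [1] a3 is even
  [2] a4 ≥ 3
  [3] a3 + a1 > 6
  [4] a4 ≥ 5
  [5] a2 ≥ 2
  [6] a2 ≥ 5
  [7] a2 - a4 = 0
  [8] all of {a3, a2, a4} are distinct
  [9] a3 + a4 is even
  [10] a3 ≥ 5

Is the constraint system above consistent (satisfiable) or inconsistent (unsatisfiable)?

Unsatisfiable

Constraints 4, 6, and 10 confine each of a3, a2, a4 to the 2 values {5, 6} (the domain already gives each ≤ 6).
Constraint 8 requires all 3 of them to be distinct, but only 2 values are available — impossible by the pigeonhole principle.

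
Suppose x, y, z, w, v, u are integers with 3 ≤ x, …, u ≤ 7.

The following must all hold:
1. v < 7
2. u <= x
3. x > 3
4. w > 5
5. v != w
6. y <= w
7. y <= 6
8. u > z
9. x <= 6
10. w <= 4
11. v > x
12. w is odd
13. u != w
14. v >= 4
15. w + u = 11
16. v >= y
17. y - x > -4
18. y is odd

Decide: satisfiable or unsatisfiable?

From constraint 10: w ≤ 4. From constraints 2 and 9: u ≤ x ≤ 6. Hence w + u ≤ 10. But constraint 15 requires w + u = 11, and 11 > 10. Contradiction.

Unsatisfiable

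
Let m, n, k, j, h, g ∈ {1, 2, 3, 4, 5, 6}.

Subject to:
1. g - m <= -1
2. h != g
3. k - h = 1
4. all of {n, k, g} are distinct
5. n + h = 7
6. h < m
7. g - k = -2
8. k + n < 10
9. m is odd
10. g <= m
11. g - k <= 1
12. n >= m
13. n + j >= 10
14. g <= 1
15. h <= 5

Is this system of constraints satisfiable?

Satisfiable

One satisfying assignment is m = 3, n = 5, k = 3, j = 5, h = 2, g = 1.
For the less obvious constraints — constraint 1: g - m = -2; constraint 3: k - h = 1 — and the others hold by inspection.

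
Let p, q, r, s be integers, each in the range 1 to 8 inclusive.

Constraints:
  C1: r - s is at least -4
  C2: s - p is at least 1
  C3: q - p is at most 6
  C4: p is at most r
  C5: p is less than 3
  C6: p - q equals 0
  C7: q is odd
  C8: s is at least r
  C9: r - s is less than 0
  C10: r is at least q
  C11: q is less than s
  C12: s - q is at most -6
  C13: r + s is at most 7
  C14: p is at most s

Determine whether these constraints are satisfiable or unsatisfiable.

Unsatisfiable

Constraints 2, 3, and 12 give p − q ≥ -6, q − s ≥ 6, s − p ≥ 1.
Adding all 3 inequalities: the left sides telescope to 0, and the right sides sum to (-6) + 6 + 1 = 1. So 0 ≥ 1, which is false.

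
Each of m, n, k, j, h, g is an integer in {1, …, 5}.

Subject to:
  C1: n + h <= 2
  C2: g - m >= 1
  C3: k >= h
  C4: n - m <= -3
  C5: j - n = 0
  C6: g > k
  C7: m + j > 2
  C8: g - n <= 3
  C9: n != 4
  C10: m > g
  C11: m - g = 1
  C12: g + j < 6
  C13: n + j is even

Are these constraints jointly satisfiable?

Constraints 2, 4, and 8 give m − n ≥ 3, n − g ≥ -3, g − m ≥ 1.
Adding all 3 inequalities: the left sides telescope to 0, and the right sides sum to 3 + (-3) + 1 = 1. So 0 ≥ 1, which is false.

Unsatisfiable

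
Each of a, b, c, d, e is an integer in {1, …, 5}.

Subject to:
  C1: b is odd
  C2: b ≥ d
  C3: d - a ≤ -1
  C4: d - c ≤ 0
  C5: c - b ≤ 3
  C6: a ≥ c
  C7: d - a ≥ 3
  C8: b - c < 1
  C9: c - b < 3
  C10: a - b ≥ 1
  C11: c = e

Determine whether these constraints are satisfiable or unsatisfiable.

Unsatisfiable

Constraints 4, 5, 7, and 10 give c − d ≥ 0, d − a ≥ 3, a − b ≥ 1, b − c ≥ -3.
Adding all 4 inequalities: the left sides telescope to 0, and the right sides sum to 0 + 3 + 1 + (-3) = 1. So 0 ≥ 1, which is false.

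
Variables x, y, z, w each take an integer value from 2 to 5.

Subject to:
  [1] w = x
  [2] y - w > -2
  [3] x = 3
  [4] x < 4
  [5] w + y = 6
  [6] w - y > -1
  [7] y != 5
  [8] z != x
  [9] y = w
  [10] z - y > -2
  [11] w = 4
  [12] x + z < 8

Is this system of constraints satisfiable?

Constraint 11 fixes w = 4 and constraint 3 fixes x = 3, but constraint 1 requires w = x. Since 4 ≠ 3, contradiction.

Unsatisfiable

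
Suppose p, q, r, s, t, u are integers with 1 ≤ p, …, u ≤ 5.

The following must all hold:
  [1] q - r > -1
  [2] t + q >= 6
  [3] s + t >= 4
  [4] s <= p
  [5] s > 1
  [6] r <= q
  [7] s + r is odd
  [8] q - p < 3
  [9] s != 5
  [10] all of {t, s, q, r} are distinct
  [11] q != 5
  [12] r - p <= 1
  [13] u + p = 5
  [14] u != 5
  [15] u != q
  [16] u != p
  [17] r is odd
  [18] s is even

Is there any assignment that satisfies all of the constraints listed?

Satisfiable

One satisfying assignment is p = 3, q = 3, r = 1, s = 2, t = 4, u = 2.
For the less obvious constraints — constraint 1: q - r = 2; constraint 2: t + q = 7 — and the others hold by inspection.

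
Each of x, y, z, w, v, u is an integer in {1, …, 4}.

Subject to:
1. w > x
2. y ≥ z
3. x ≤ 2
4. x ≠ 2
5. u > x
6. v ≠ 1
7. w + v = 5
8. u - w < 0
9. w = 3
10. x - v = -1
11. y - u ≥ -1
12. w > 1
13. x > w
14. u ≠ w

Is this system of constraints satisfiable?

Constraints 5, 8, and 13 give u < w, w < x, x < u. Chaining: u < w < x < u, which forces u < u — impossible.

Unsatisfiable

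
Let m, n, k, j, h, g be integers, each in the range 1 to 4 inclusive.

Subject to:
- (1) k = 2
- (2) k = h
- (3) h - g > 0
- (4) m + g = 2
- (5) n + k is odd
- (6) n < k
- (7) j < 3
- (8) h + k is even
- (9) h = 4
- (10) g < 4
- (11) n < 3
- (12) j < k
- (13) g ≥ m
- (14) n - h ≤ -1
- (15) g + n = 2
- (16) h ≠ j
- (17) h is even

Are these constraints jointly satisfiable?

Unsatisfiable

Constraint 1 fixes k = 2 and constraint 9 fixes h = 4, but constraint 2 requires k = h. Since 2 ≠ 4, contradiction.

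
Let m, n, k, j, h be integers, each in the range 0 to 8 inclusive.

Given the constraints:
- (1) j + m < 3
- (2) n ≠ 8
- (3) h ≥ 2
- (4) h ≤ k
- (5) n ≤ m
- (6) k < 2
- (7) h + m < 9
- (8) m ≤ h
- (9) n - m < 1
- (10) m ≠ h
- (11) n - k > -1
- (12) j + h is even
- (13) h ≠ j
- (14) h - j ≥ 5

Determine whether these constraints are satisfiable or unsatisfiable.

Unsatisfiable

From constraints 3 and 4: k ≥ h and h ≥ 2, so k ≥ 2. From constraint 6: k ≤ 1. But 1 < 2, so no value of k works.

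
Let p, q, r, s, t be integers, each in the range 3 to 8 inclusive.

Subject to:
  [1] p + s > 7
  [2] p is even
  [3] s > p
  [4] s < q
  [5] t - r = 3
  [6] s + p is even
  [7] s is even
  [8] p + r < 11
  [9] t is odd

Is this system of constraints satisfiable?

Setting (p, q, r, s, t) = (4, 8, 4, 6, 7) satisfies everything: constraint 1: p + s = 10; constraint 5: t - r = 3, and the others follow.

Satisfiable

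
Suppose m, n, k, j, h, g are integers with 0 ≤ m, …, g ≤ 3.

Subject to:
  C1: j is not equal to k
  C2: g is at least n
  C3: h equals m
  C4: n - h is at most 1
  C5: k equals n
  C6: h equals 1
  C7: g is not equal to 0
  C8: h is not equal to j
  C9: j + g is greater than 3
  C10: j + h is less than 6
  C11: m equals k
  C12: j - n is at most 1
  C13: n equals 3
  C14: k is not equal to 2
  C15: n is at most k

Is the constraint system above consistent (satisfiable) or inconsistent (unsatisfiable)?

Unsatisfiable

Constraint 6 fixes h = 1 and constraint 13 fixes n = 3. Constraints 3, 5, and 11 give h = m = k = n, so h = n. But 1 ≠ 3 — contradiction.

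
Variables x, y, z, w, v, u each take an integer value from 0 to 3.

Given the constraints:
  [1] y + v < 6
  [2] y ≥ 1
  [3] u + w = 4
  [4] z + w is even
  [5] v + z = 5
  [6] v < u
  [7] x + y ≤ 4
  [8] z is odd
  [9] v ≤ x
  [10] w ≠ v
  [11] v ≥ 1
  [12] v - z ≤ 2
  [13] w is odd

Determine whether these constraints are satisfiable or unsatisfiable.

Satisfiable

One satisfying assignment is x = 2, y = 2, z = 3, w = 1, v = 2, u = 3.
For the less obvious constraints — constraint 1: y + v = 4; constraint 3: u + w = 4; constraint 5: v + z = 5 — and the others hold by inspection.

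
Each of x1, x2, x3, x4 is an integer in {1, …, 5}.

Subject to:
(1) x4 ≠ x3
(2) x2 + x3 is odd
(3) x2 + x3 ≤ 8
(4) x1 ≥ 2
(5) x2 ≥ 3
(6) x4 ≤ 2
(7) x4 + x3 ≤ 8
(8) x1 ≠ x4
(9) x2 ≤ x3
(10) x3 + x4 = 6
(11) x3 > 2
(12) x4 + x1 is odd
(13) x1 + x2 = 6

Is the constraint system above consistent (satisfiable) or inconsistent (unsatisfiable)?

The assignment x1 = 3, x2 = 3, x3 = 4, x4 = 2 works:
  constraint 3 holds since x2 + x3 = 7.
  constraint 7 holds since x4 + x3 = 6.
The rest check out directly.

Satisfiable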